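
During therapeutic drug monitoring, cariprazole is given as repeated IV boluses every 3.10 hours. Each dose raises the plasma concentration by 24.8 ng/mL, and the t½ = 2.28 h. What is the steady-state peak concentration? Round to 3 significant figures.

40.6 ng/mL

k = ln 2 / 2.28 = 0.3040 h⁻¹
Fraction remaining after one interval: e^(−kτ) = e^(−0.3040 × 3.10) = 0.3897
R = 1 / (1 − 0.3897) = 1.638
Css,max = 24.8 × 1.638 ≈ 40.6 ng/mL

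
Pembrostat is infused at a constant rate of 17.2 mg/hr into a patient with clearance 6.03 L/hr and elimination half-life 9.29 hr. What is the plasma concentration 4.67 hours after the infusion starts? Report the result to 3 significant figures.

0.839 µg/mL

Css = rate / CL = 17.2 / 6.03 = 2.852 µg/mL
k = ln 2 / 9.29 = 0.07461 hr⁻¹
C(t) = Css (1 − e^(−kt)) = 2.852 × (1 − e^(−0.3484)) = 2.852 × 0.2942 ≈ 0.839 µg/mL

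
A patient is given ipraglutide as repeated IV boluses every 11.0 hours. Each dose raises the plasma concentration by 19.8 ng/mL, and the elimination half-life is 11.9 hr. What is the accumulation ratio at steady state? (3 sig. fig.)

2.11

k = ln 2 / 11.9 = 0.05825 hr⁻¹
Fraction remaining after one interval: e^(−kτ) = e^(−0.05825 × 11.0) = 0.5269
R = 1 / (1 − 0.5269) = 1 / 0.4731 ≈ 2.11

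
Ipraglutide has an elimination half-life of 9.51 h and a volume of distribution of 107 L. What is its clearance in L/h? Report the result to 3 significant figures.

7.80 L/h

k = ln 2 / t½ = ln 2 / 9.51 = 0.07289 h⁻¹
CL = k · V = 0.07289 × 107 ≈ 7.80 L/h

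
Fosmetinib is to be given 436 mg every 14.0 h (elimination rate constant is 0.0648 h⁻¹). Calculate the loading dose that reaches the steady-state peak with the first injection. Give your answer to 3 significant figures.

Accumulation ratio R = 1 / (1 − e^(−kτ)) = 1 / (1 − e^(−0.06480×14.0)) = 1 / (1 − 0.4037) = 1.677
Loading dose = maintenance dose × R = 436 × 1.677 ≈ 731 mg

731 mg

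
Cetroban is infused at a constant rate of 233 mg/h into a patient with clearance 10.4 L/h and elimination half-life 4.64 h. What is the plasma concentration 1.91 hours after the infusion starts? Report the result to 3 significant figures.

5.56 mg/L

Css = rate / CL = 233 / 10.4 = 22.40 mg/L
k = ln 2 / 4.64 = 0.1494 h⁻¹
C(t) = Css (1 − e^(−kt)) = 22.40 × (1 − e^(−0.2853)) = 22.40 × 0.2482 ≈ 5.56 mg/L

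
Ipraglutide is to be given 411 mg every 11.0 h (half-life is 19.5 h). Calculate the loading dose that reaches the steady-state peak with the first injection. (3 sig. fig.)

k = ln 2 / 19.5 = 0.03555 h⁻¹
Accumulation ratio R = 1 / (1 − e^(−kτ)) = 1 / (1 − e^(−0.03555×11.0)) = 1 / (1 − 0.6764) = 3.090
Loading dose = maintenance dose × R = 411 × 3.090 ≈ 1270 mg

1270 mg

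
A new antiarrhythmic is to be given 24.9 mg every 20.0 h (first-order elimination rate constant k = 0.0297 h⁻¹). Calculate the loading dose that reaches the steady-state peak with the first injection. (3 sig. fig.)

Accumulation ratio R = 1 / (1 − e^(−kτ)) = 1 / (1 − e^(−0.02970×20.0)) = 1 / (1 − 0.5521) = 2.233
Loading dose = maintenance dose × R = 24.9 × 2.233 ≈ 55.6 mg

55.6 mg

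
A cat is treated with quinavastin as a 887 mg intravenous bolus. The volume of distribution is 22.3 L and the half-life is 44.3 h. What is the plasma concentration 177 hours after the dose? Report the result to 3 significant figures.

C₀ = dose / V = 887 / 22.3 = 39.78 µg/mL
k = ln 2 / 44.3 = 0.01565 h⁻¹
C(t) = C₀ e^(−kt) = 39.78 × e^(−0.01565 × 177) = 39.78 × e^(−2.769) = 39.78 × 0.06270 ≈ 2.49 µg/mL

2.49 µg/mL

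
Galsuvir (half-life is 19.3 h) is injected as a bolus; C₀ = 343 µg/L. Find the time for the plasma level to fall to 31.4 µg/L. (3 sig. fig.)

k = ln 2 / 19.3 = 0.03591 h⁻¹
C(t) = C₀ e^(−kt)  ⇒  t = ln(C₀/C) / k
t = ln(343/31.4) / 0.03591 = 2.391 / 0.03591 ≈ 66.6 hours

66.6 hours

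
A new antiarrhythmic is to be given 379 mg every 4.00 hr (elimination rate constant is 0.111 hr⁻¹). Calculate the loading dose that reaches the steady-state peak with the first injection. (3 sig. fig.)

Accumulation ratio R = 1 / (1 − e^(−kτ)) = 1 / (1 − e^(−0.1110×4.00)) = 1 / (1 − 0.6415) = 2.789
Loading dose = maintenance dose × R = 379 × 2.789 ≈ 1060 mg

1060 mg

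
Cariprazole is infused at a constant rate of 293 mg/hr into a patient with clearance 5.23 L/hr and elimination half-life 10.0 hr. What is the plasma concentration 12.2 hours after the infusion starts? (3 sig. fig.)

32.0 µg/mL

Css = rate / CL = 293 / 5.23 = 56.02 µg/mL
k = ln 2 / 10.0 = 0.06931 hr⁻¹
C(t) = Css (1 − e^(−kt)) = 56.02 × (1 − e^(−0.8456)) = 56.02 × 0.5707 ≈ 32.0 µg/mL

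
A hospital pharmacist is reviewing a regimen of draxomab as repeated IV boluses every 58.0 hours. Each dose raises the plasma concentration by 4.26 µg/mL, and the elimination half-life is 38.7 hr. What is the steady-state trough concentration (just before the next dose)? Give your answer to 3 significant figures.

2.33 µg/mL

k = ln 2 / 38.7 = 0.01791 hr⁻¹
Fraction remaining after one interval: e^(−kτ) = e^(−0.01791 × 58.0) = 0.3539
R = 1 / (1 − 0.3539) = 1.548
Css,max = 4.26 × 1.548 = 6.593 µg/mL
Css,min = Css,max × e^(−kτ) = 6.593 × 0.3539 ≈ 2.33 µg/mL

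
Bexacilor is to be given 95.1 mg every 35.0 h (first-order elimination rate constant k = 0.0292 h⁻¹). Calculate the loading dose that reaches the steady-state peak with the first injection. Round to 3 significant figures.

149 mg

Accumulation ratio R = 1 / (1 − e^(−kτ)) = 1 / (1 − e^(−0.02920×35.0)) = 1 / (1 − 0.3599) = 1.562
Loading dose = maintenance dose × R = 95.1 × 1.562 ≈ 149 mg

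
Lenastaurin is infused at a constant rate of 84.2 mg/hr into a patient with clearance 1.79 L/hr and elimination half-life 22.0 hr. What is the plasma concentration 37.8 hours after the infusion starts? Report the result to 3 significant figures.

Css = rate / CL = 84.2 / 1.79 = 47.04 µg/mL
k = ln 2 / 22.0 = 0.03151 hr⁻¹
C(t) = Css (1 − e^(−kt)) = 47.04 × (1 − e^(−1.191)) = 47.04 × 0.6961 ≈ 32.7 µg/mL

32.7 µg/mL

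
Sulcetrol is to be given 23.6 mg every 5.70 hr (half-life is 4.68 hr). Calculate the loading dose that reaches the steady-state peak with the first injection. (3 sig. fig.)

k = ln 2 / 4.68 = 0.1481 hr⁻¹
Accumulation ratio R = 1 / (1 − e^(−kτ)) = 1 / (1 − e^(−0.1481×5.70)) = 1 / (1 − 0.4299) = 1.754
Loading dose = maintenance dose × R = 23.6 × 1.754 ≈ 41.4 mg

41.4 mg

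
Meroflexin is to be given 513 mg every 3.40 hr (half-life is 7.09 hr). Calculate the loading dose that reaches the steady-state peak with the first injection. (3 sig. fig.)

k = ln 2 / 7.09 = 0.09776 hr⁻¹
Accumulation ratio R = 1 / (1 − e^(−kτ)) = 1 / (1 − e^(−0.09776×3.40)) = 1 / (1 − 0.7172) = 3.536
Loading dose = maintenance dose × R = 513 × 3.536 ≈ 1810 mg

1810 mg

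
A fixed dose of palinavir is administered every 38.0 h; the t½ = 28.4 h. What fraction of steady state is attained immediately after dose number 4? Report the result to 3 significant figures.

k = ln 2 / 28.4 = 0.02441 h⁻¹
f_n = 1 − e^(−nkτ) = 1 − e^(−4 × 0.02441 × 38.0) = 1 − e^(−3.710) = 1 − 0.02448 ≈ 0.976

0.976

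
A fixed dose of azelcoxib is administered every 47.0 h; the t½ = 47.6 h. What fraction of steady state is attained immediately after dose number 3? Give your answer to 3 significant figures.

0.872

k = ln 2 / 47.6 = 0.01456 h⁻¹
f_n = 1 − e^(−nkτ) = 1 − e^(−3 × 0.01456 × 47.0) = 1 − e^(−2.053) = 1 − 0.1283 ≈ 0.872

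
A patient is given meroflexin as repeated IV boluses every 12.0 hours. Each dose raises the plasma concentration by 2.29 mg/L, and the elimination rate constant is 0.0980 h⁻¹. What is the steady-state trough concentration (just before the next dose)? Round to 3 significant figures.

Fraction remaining after one interval: e^(−kτ) = e^(−0.09800 × 12.0) = 0.3085
R = 1 / (1 − 0.3085) = 1.446
Css,max = 2.29 × 1.446 = 3.312 mg/L
Css,min = Css,max × e^(−kτ) = 3.312 × 0.3085 ≈ 1.02 mg/L

1.02 mg/L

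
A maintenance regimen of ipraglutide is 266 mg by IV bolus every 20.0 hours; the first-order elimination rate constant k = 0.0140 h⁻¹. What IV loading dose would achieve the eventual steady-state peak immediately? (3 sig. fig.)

1090 mg

Accumulation ratio R = 1 / (1 − e^(−kτ)) = 1 / (1 − e^(−0.01400×20.0)) = 1 / (1 − 0.7558) = 4.095
Loading dose = maintenance dose × R = 266 × 4.095 ≈ 1090 mg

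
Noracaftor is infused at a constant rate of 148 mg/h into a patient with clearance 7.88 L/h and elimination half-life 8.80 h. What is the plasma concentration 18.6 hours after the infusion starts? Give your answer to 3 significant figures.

Css = rate / CL = 148 / 7.88 = 18.78 µg/mL
k = ln 2 / 8.80 = 0.07877 h⁻¹
C(t) = Css (1 − e^(−kt)) = 18.78 × (1 − e^(−1.465)) = 18.78 × 0.7689 ≈ 14.4 µg/mL

14.4 µg/mL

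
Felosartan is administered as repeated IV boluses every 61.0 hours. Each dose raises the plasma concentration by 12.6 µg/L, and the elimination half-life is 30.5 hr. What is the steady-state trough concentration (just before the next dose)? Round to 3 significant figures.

4.20 µg/L

k = ln 2 / 30.5 = 0.02273 hr⁻¹
Fraction remaining after one interval: e^(−kτ) = e^(−0.02273 × 61.0) = 0.2500
R = 1 / (1 − 0.2500) = 1.333
Css,max = 12.6 × 1.333 = 16.80 µg/L
Css,min = Css,max × e^(−kτ) = 16.80 × 0.2500 ≈ 4.20 µg/L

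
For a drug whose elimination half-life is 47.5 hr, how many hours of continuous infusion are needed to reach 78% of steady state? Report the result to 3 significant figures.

104 hours

k = ln 2 / 47.5 = 0.01459 hr⁻¹
f = 1 − e^(−kt)  ⇒  t = −ln(1 − f) / k
t = −ln(1 − 0.78) / 0.01459 = 1.514 / 0.01459 ≈ 104 hours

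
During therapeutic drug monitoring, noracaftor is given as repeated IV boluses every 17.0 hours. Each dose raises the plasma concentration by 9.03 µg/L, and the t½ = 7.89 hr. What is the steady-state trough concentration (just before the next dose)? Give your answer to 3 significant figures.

2.62 µg/L

k = ln 2 / 7.89 = 0.08785 hr⁻¹
Fraction remaining after one interval: e^(−kτ) = e^(−0.08785 × 17.0) = 0.2246
R = 1 / (1 − 0.2246) = 1.290
Css,max = 9.03 × 1.290 = 11.65 µg/L
Css,min = Css,max × e^(−kτ) = 11.65 × 0.2246 ≈ 2.62 µg/L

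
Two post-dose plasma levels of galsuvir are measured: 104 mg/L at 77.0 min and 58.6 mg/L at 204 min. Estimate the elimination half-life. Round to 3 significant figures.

153 minutes

k = ln(C₁/C₂) / (t₂ − t₁) = ln(104/58.6) / (204 − 77.0)
  = 0.5737 / 127.0 = 0.004517 min⁻¹
t½ = ln 2 / k = ln 2 / 0.004517 ≈ 153 minutes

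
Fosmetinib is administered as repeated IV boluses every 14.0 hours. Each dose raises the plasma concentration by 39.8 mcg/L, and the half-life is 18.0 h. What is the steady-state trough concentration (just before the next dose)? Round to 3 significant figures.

55.7 mcg/L

k = ln 2 / 18.0 = 0.03851 h⁻¹
Fraction remaining after one interval: e^(−kτ) = e^(−0.03851 × 14.0) = 0.5833
R = 1 / (1 − 0.5833) = 2.400
Css,max = 39.8 × 2.400 = 95.50 mcg/L
Css,min = Css,max × e^(−kτ) = 95.50 × 0.5833 ≈ 55.7 mcg/L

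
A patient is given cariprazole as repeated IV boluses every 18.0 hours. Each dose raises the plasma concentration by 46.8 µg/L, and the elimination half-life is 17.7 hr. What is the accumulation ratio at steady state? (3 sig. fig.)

1.98

k = ln 2 / 17.7 = 0.03916 hr⁻¹
Fraction remaining after one interval: e^(−kτ) = e^(−0.03916 × 18.0) = 0.4942
R = 1 / (1 − 0.4942) = 1 / 0.5058 ≈ 1.98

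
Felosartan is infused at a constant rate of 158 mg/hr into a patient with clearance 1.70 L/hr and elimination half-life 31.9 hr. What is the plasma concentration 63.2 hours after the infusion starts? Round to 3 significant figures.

Css = rate / CL = 158 / 1.70 = 92.94 µg/mL
k = ln 2 / 31.9 = 0.02173 hr⁻¹
C(t) = Css (1 − e^(−kt)) = 92.94 × (1 − e^(−1.373)) = 92.94 × 0.7467 ≈ 69.4 µg/mL

69.4 µg/mL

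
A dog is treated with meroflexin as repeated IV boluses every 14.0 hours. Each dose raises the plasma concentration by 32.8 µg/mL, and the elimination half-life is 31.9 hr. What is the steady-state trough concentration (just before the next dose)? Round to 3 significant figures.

92.3 µg/mL

k = ln 2 / 31.9 = 0.02173 hr⁻¹
Fraction remaining after one interval: e^(−kτ) = e^(−0.02173 × 14.0) = 0.7377
R = 1 / (1 − 0.7377) = 3.813
Css,max = 32.8 × 3.813 = 125.1 µg/mL
Css,min = Css,max × e^(−kτ) = 125.1 × 0.7377 ≈ 92.3 µg/mL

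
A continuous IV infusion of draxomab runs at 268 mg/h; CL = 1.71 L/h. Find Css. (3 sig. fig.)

157 µg/mL

Css = infusion rate / CL = 268 / 1.71 ≈ 157 µg/mL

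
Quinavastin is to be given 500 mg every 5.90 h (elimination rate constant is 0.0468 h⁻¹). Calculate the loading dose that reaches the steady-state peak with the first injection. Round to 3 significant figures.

Accumulation ratio R = 1 / (1 − e^(−kτ)) = 1 / (1 − e^(−0.04680×5.90)) = 1 / (1 − 0.7587) = 4.145
Loading dose = maintenance dose × R = 500 × 4.145 ≈ 2070 mg

2070 mg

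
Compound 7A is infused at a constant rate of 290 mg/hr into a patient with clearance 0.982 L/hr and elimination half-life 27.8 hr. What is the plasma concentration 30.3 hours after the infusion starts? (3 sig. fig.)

Css = rate / CL = 290 / 0.982 = 295.3 µg/mL
k = ln 2 / 27.8 = 0.02493 hr⁻¹
C(t) = Css (1 − e^(−kt)) = 295.3 × (1 − e^(−0.7555)) = 295.3 × 0.5302 ≈ 157 µg/mL

157 µg/mL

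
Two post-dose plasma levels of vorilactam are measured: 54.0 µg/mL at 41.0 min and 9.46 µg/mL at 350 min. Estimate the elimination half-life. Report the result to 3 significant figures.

123 minutes

k = ln(C₁/C₂) / (t₂ − t₁) = ln(54.0/9.46) / (350 − 41.0)
  = 1.742 / 309.0 = 0.005637 min⁻¹
t½ = ln 2 / k = ln 2 / 0.005637 ≈ 123 minutes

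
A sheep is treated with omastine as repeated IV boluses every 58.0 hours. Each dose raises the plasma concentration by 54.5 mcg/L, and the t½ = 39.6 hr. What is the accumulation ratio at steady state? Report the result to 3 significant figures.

1.57

k = ln 2 / 39.6 = 0.01750 hr⁻¹
Fraction remaining after one interval: e^(−kτ) = e^(−0.01750 × 58.0) = 0.3623
R = 1 / (1 − 0.3623) = 1 / 0.6377 ≈ 1.57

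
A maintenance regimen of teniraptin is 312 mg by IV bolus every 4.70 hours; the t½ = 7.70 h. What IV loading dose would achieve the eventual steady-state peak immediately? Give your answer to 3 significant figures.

k = ln 2 / 7.70 = 0.09002 h⁻¹
Accumulation ratio R = 1 / (1 − e^(−kτ)) = 1 / (1 − e^(−0.09002×4.70)) = 1 / (1 − 0.6550) = 2.899
Loading dose = maintenance dose × R = 312 × 2.899 ≈ 904 mg

904 mg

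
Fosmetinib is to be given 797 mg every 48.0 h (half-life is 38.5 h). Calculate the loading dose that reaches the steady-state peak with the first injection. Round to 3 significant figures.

1380 mg

k = ln 2 / 38.5 = 0.01800 h⁻¹
Accumulation ratio R = 1 / (1 − e^(−kτ)) = 1 / (1 − e^(−0.01800×48.0)) = 1 / (1 − 0.4214) = 1.728
Loading dose = maintenance dose × R = 797 × 1.728 ≈ 1380 mg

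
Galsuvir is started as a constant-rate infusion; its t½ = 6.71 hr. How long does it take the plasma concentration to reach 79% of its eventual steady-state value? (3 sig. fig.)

15.1 hours

k = ln 2 / 6.71 = 0.1033 hr⁻¹
f = 1 − e^(−kt)  ⇒  t = −ln(1 − f) / k
t = −ln(1 − 0.79) / 0.1033 = 1.561 / 0.1033 ≈ 15.1 hours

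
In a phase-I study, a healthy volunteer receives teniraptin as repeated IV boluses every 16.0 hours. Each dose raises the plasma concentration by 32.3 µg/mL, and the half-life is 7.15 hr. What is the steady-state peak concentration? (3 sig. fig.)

41.0 µg/mL

k = ln 2 / 7.15 = 0.09694 hr⁻¹
Fraction remaining after one interval: e^(−kτ) = e^(−0.09694 × 16.0) = 0.2120
R = 1 / (1 − 0.2120) = 1.269
Css,max = 32.3 × 1.269 ≈ 41.0 µg/mL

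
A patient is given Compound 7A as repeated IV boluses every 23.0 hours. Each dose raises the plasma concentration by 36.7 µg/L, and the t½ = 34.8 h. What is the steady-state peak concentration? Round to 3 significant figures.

99.9 µg/L

k = ln 2 / 34.8 = 0.01992 h⁻¹
Fraction remaining after one interval: e^(−kτ) = e^(−0.01992 × 23.0) = 0.6325
R = 1 / (1 − 0.6325) = 2.721
Css,max = 36.7 × 2.721 ≈ 99.9 µg/L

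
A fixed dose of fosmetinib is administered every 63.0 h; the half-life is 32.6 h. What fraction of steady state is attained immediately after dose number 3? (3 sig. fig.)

0.982

k = ln 2 / 32.6 = 0.02126 h⁻¹
f_n = 1 − e^(−nkτ) = 1 − e^(−3 × 0.02126 × 63.0) = 1 − e^(−4.019) = 1 − 0.01798 ≈ 0.982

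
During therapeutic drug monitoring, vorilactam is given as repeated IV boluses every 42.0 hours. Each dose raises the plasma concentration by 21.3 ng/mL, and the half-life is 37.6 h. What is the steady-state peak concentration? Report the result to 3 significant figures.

39.5 ng/mL

k = ln 2 / 37.6 = 0.01843 h⁻¹
Fraction remaining after one interval: e^(−kτ) = e^(−0.01843 × 42.0) = 0.4610
R = 1 / (1 − 0.4610) = 1.855
Css,max = 21.3 × 1.855 ≈ 39.5 ng/mL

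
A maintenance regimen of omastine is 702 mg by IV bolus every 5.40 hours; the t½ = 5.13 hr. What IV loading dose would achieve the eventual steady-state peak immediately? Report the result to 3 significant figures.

k = ln 2 / 5.13 = 0.1351 hr⁻¹
Accumulation ratio R = 1 / (1 − e^(−kτ)) = 1 / (1 − e^(−0.1351×5.40)) = 1 / (1 − 0.4821) = 1.931
Loading dose = maintenance dose × R = 702 × 1.931 ≈ 1360 mg

1360 mg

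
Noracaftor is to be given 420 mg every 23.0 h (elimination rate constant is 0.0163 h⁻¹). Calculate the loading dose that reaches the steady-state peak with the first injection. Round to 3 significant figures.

1340 mg

Accumulation ratio R = 1 / (1 − e^(−kτ)) = 1 / (1 − e^(−0.01630×23.0)) = 1 / (1 − 0.6874) = 3.199
Loading dose = maintenance dose × R = 420 × 3.199 ≈ 1340 mg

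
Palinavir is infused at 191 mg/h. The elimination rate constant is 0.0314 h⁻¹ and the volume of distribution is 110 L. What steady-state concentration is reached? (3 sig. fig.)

55.3 µg/mL

CL = k · V = 0.0314 × 110 = 3.454 L/h
Css = rate / CL = 191 / 3.454 ≈ 55.3 µg/mL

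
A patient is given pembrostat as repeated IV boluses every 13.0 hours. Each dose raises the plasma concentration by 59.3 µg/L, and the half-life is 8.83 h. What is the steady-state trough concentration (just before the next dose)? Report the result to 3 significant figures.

33.4 µg/L

k = ln 2 / 8.83 = 0.07850 h⁻¹
Fraction remaining after one interval: e^(−kτ) = e^(−0.07850 × 13.0) = 0.3604
R = 1 / (1 − 0.3604) = 1.564
Css,max = 59.3 × 1.564 = 92.72 µg/L
Css,min = Css,max × e^(−kτ) = 92.72 × 0.3604 ≈ 33.4 µg/L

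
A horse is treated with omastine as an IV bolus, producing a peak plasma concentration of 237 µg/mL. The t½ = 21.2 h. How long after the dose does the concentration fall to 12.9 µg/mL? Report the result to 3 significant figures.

k = ln 2 / 21.2 = 0.03270 h⁻¹
C(t) = C₀ e^(−kt)  ⇒  t = ln(C₀/C) / k
t = ln(237/12.9) / 0.03270 = 2.911 / 0.03270 ≈ 89.0 hours

89.0 hours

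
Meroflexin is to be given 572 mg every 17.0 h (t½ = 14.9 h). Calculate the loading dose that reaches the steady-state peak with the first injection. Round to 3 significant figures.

1050 mg

k = ln 2 / 14.9 = 0.04652 h⁻¹
Accumulation ratio R = 1 / (1 − e^(−kτ)) = 1 / (1 − e^(−0.04652×17.0)) = 1 / (1 − 0.4535) = 1.830
Loading dose = maintenance dose × R = 572 × 1.830 ≈ 1050 mg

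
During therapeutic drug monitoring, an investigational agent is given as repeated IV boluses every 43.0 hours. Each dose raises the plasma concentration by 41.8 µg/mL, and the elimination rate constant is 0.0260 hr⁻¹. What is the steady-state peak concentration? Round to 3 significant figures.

Fraction remaining after one interval: e^(−kτ) = e^(−0.02600 × 43.0) = 0.3269
R = 1 / (1 − 0.3269) = 1.486
Css,max = 41.8 × 1.486 ≈ 62.1 µg/mL

62.1 µg/mL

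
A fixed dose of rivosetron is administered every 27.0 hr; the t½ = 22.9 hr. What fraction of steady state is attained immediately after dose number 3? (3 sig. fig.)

k = ln 2 / 22.9 = 0.03027 hr⁻¹
f_n = 1 − e^(−nkτ) = 1 − e^(−3 × 0.03027 × 27.0) = 1 − e^(−2.452) = 1 − 0.08614 ≈ 0.914

0.914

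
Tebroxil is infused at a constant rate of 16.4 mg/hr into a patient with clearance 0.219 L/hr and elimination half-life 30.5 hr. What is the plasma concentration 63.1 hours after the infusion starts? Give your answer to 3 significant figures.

57.0 mg/L

Css = rate / CL = 16.4 / 0.219 = 74.89 mg/L
k = ln 2 / 30.5 = 0.02273 hr⁻¹
C(t) = Css (1 − e^(−kt)) = 74.89 × (1 − e^(−1.434)) = 74.89 × 0.7617 ≈ 57.0 mg/L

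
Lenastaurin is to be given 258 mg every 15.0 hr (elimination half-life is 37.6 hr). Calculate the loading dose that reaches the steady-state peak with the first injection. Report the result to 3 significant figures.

k = ln 2 / 37.6 = 0.01843 hr⁻¹
Accumulation ratio R = 1 / (1 − e^(−kτ)) = 1 / (1 − e^(−0.01843×15.0)) = 1 / (1 − 0.7584) = 4.139
Loading dose = maintenance dose × R = 258 × 4.139 ≈ 1070 mg

1070 mg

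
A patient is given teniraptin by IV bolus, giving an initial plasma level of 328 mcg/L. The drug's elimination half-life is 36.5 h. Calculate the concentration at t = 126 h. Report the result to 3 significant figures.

30.0 mcg/L

k = ln 2 / 36.5 = 0.01899 h⁻¹
C(t) = C₀ e^(−kt) = 328 × e^(−0.01899 × 126) = 328 × e^(−2.393) = 328 × 0.09138 ≈ 30.0 mcg/L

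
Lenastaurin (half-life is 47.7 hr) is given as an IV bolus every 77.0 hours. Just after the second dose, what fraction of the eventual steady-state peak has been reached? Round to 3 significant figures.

k = ln 2 / 47.7 = 0.01453 hr⁻¹
f_n = 1 − e^(−nkτ) = 1 − e^(−2 × 0.01453 × 77.0) = 1 − e^(−2.238) = 1 − 0.1067 ≈ 0.893

0.893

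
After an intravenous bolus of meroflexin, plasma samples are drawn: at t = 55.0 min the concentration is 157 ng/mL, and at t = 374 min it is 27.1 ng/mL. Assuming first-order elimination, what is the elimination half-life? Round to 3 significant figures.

k = ln(C₁/C₂) / (t₂ − t₁) = ln(157/27.1) / (374 − 55.0)
  = 1.757 / 319.0 = 0.005507 min⁻¹
t½ = ln 2 / k = ln 2 / 0.005507 ≈ 126 minutes

126 minutes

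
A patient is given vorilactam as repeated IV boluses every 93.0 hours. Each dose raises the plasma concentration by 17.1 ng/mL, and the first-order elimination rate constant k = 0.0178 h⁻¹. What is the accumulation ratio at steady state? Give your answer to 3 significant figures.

1.24

Fraction remaining after one interval: e^(−kτ) = e^(−0.01780 × 93.0) = 0.1910
R = 1 / (1 − 0.1910) = 1 / 0.8090 ≈ 1.24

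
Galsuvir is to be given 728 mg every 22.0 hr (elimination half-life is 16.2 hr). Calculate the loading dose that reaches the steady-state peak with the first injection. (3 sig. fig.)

1190 mg

k = ln 2 / 16.2 = 0.04279 hr⁻¹
Accumulation ratio R = 1 / (1 − e^(−kτ)) = 1 / (1 − e^(−0.04279×22.0)) = 1 / (1 − 0.3901) = 1.640
Loading dose = maintenance dose × R = 728 × 1.640 ≈ 1190 mg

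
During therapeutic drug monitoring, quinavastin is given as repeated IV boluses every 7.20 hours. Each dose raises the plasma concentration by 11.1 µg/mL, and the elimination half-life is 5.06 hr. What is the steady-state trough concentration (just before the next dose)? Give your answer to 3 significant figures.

6.60 µg/mL

k = ln 2 / 5.06 = 0.1370 hr⁻¹
Fraction remaining after one interval: e^(−kτ) = e^(−0.1370 × 7.20) = 0.3730
R = 1 / (1 − 0.3730) = 1.595
Css,max = 11.1 × 1.595 = 17.70 µg/mL
Css,min = Css,max × e^(−kτ) = 17.70 × 0.3730 ≈ 6.60 µg/mL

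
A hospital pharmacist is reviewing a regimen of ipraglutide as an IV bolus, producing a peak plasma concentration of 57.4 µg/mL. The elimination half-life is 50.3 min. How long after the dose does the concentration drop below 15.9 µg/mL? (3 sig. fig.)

k = ln 2 / 50.3 = 0.01378 min⁻¹
C(t) = C₀ e^(−kt)  ⇒  t = ln(C₀/C) / k
t = ln(57.4/15.9) / 0.01378 = 1.284 / 0.01378 ≈ 93.2 minutes

93.2 minutes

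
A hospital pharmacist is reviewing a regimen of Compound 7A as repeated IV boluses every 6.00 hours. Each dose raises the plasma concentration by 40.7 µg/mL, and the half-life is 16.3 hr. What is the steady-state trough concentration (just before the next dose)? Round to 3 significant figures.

k = ln 2 / 16.3 = 0.04252 hr⁻¹
Fraction remaining after one interval: e^(−kτ) = e^(−0.04252 × 6.00) = 0.7748
R = 1 / (1 − 0.7748) = 4.441
Css,max = 40.7 × 4.441 = 180.7 µg/mL
Css,min = Css,max × e^(−kτ) = 180.7 × 0.7748 ≈ 140 µg/mL

140 µg/mL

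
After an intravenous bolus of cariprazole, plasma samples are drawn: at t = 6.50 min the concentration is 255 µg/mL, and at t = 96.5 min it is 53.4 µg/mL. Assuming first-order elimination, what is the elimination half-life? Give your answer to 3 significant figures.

k = ln(C₁/C₂) / (t₂ − t₁) = ln(255/53.4) / (96.5 − 6.50)
  = 1.563 / 90.00 = 0.01737 min⁻¹
t½ = ln 2 / k = ln 2 / 0.01737 ≈ 39.9 minutes

39.9 minutes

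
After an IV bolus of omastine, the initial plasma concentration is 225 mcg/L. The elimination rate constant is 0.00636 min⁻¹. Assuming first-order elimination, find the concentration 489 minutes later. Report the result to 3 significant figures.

C(t) = C₀ e^(−kt) = 225 × e^(−0.006360 × 489) = 225 × e^(−3.110) = 225 × 0.04460 ≈ 10.0 mcg/L

10.0 mcg/L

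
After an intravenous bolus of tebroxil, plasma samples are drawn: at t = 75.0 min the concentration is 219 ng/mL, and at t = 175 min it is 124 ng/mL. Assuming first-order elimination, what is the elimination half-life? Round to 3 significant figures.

k = ln(C₁/C₂) / (t₂ − t₁) = ln(219/124) / (175 − 75.0)
  = 0.5688 / 100.0 = 0.005688 min⁻¹
t½ = ln 2 / k = ln 2 / 0.005688 ≈ 122 minutes

122 minutes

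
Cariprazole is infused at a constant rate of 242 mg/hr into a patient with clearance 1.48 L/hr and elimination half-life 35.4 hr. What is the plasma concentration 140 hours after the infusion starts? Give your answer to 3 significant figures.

Css = rate / CL = 242 / 1.48 = 163.5 µg/mL
k = ln 2 / 35.4 = 0.01958 hr⁻¹
C(t) = Css (1 − e^(−kt)) = 163.5 × (1 − e^(−2.741)) = 163.5 × 0.9355 ≈ 153 µg/mL

153 µg/mL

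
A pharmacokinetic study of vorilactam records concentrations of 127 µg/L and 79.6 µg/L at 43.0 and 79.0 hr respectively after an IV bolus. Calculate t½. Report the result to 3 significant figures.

53.4 hours

k = ln(C₁/C₂) / (t₂ − t₁) = ln(127/79.6) / (79.0 − 43.0)
  = 0.4672 / 36.00 = 0.01298 hr⁻¹
t½ = ln 2 / k = ln 2 / 0.01298 ≈ 53.4 hours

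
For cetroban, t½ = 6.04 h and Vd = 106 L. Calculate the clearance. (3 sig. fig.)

k = ln 2 / t½ = ln 2 / 6.04 = 0.1148 h⁻¹
CL = k · V = 0.1148 × 106 ≈ 12.2 L/h

12.2 L/h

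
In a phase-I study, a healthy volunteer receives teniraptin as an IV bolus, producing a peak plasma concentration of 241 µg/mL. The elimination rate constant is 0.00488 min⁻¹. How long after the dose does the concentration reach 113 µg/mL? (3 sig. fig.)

C(t) = C₀ e^(−kt)  ⇒  t = ln(C₀/C) / k
t = ln(241/113) / 0.004880 = 0.7574 / 0.004880 ≈ 155 minutes

155 minutes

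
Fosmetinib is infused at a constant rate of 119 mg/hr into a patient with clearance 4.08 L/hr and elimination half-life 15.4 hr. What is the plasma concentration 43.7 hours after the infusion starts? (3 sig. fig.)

Css = rate / CL = 119 / 4.08 = 29.17 mg/L
k = ln 2 / 15.4 = 0.04501 hr⁻¹
C(t) = Css (1 − e^(−kt)) = 29.17 × (1 − e^(−1.967)) = 29.17 × 0.8601 ≈ 25.1 mg/L

25.1 mg/L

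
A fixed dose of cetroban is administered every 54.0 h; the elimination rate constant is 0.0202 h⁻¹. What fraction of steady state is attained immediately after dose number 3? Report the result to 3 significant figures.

0.962

f_n = 1 − e^(−nkτ) = 1 − e^(−3 × 0.02020 × 54.0) = 1 − e^(−3.272) = 1 − 0.03792 ≈ 0.962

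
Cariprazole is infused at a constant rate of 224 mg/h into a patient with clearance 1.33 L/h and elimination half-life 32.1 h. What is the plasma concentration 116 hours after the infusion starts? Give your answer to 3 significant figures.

Css = rate / CL = 224 / 1.33 = 168.4 mg/L
k = ln 2 / 32.1 = 0.02159 h⁻¹
C(t) = Css (1 − e^(−kt)) = 168.4 × (1 − e^(−2.505)) = 168.4 × 0.9183 ≈ 155 mg/L

155 mg/L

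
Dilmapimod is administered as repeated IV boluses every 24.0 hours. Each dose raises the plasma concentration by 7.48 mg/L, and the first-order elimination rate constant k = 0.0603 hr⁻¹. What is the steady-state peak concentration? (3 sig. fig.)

9.78 mg/L

Fraction remaining after one interval: e^(−kτ) = e^(−0.06030 × 24.0) = 0.2352
R = 1 / (1 − 0.2352) = 1.308
Css,max = 7.48 × 1.308 ≈ 9.78 mg/L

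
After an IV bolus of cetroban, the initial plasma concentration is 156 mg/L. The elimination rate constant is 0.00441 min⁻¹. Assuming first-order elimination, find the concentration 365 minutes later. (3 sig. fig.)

31.2 mg/L

C(t) = C₀ e^(−kt) = 156 × e^(−0.004410 × 365) = 156 × e^(−1.610) = 156 × 0.2000 ≈ 31.2 mg/L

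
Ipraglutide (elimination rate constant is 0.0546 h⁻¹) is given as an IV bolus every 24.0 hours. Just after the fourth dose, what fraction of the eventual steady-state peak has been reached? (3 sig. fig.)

0.995

f_n = 1 − e^(−nkτ) = 1 − e^(−4 × 0.05460 × 24.0) = 1 − e^(−5.242) = 1 − 0.005292 ≈ 0.995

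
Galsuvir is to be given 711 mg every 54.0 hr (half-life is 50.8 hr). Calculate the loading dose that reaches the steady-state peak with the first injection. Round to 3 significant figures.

1360 mg

k = ln 2 / 50.8 = 0.01364 hr⁻¹
Accumulation ratio R = 1 / (1 − e^(−kτ)) = 1 / (1 − e^(−0.01364×54.0)) = 1 / (1 − 0.4786) = 1.918
Loading dose = maintenance dose × R = 711 × 1.918 ≈ 1360 mg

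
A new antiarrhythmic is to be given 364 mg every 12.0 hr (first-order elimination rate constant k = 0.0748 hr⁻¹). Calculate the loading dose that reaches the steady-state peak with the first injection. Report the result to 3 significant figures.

614 mg

Accumulation ratio R = 1 / (1 − e^(−kτ)) = 1 / (1 − e^(−0.07480×12.0)) = 1 / (1 − 0.4075) = 1.688
Loading dose = maintenance dose × R = 364 × 1.688 ≈ 614 mg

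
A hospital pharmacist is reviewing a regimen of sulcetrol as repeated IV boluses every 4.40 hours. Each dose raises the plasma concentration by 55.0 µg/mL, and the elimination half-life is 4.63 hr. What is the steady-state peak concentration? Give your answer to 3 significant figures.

114 µg/mL

k = ln 2 / 4.63 = 0.1497 hr⁻¹
Fraction remaining after one interval: e^(−kτ) = e^(−0.1497 × 4.40) = 0.5175
R = 1 / (1 − 0.5175) = 2.073
Css,max = 55.0 × 2.073 ≈ 114 µg/mL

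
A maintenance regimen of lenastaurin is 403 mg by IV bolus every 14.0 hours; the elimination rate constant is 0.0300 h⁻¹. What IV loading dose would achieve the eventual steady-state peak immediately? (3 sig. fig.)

1180 mg

Accumulation ratio R = 1 / (1 − e^(−kτ)) = 1 / (1 − e^(−0.03000×14.0)) = 1 / (1 − 0.6570) = 2.916
Loading dose = maintenance dose × R = 403 × 2.916 ≈ 1180 mg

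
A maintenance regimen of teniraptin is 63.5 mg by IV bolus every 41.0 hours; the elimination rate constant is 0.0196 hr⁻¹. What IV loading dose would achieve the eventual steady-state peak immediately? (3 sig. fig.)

115 mg

Accumulation ratio R = 1 / (1 − e^(−kτ)) = 1 / (1 − e^(−0.01960×41.0)) = 1 / (1 − 0.4477) = 1.811
Loading dose = maintenance dose × R = 63.5 × 1.811 ≈ 115 mg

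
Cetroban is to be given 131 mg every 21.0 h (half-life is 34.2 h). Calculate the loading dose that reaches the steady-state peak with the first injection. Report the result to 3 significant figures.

k = ln 2 / 34.2 = 0.02027 h⁻¹
Accumulation ratio R = 1 / (1 − e^(−kτ)) = 1 / (1 − e^(−0.02027×21.0)) = 1 / (1 − 0.6534) = 2.885
Loading dose = maintenance dose × R = 131 × 2.885 ≈ 378 mg

378 mg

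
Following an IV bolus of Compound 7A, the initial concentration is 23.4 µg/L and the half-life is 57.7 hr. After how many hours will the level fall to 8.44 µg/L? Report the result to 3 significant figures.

84.9 hours

k = ln 2 / 57.7 = 0.01201 hr⁻¹
C(t) = C₀ e^(−kt)  ⇒  t = ln(C₀/C) / k
t = ln(23.4/8.44) / 0.01201 = 1.020 / 0.01201 ≈ 84.9 hours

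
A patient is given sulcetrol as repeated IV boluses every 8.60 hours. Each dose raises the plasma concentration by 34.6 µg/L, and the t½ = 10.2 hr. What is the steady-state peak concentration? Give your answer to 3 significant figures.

k = ln 2 / 10.2 = 0.06796 hr⁻¹
Fraction remaining after one interval: e^(−kτ) = e^(−0.06796 × 8.60) = 0.5574
R = 1 / (1 − 0.5574) = 2.260
Css,max = 34.6 × 2.260 ≈ 78.2 µg/L

78.2 µg/L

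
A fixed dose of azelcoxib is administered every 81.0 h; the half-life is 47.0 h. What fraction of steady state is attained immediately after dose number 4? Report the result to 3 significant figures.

0.992

k = ln 2 / 47.0 = 0.01475 h⁻¹
f_n = 1 − e^(−nkτ) = 1 − e^(−4 × 0.01475 × 81.0) = 1 − e^(−4.778) = 1 − 0.008410 ≈ 0.992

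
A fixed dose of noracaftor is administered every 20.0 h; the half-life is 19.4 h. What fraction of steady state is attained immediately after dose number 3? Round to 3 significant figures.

k = ln 2 / 19.4 = 0.03573 h⁻¹
f_n = 1 − e^(−nkτ) = 1 − e^(−3 × 0.03573 × 20.0) = 1 − e^(−2.144) = 1 − 0.1172 ≈ 0.883

0.883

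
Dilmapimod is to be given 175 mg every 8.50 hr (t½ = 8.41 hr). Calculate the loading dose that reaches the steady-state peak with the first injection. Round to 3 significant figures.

k = ln 2 / 8.41 = 0.08242 hr⁻¹
Accumulation ratio R = 1 / (1 − e^(−kτ)) = 1 / (1 − e^(−0.08242×8.50)) = 1 / (1 − 0.4963) = 1.985
Loading dose = maintenance dose × R = 175 × 1.985 ≈ 347 mg

347 mg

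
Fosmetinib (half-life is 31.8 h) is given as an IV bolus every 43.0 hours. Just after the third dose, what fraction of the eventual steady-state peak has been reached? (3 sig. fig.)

k = ln 2 / 31.8 = 0.02180 h⁻¹
f_n = 1 − e^(−nkτ) = 1 − e^(−3 × 0.02180 × 43.0) = 1 − e^(−2.812) = 1 − 0.06010 ≈ 0.940

0.940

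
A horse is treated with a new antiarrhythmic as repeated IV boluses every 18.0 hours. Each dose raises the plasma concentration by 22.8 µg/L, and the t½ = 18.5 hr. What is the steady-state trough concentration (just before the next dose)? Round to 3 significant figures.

23.7 µg/L

k = ln 2 / 18.5 = 0.03747 hr⁻¹
Fraction remaining after one interval: e^(−kτ) = e^(−0.03747 × 18.0) = 0.5095
R = 1 / (1 − 0.5095) = 2.039
Css,max = 22.8 × 2.039 = 46.48 µg/L
Css,min = Css,max × e^(−kτ) = 46.48 × 0.5095 ≈ 23.7 µg/L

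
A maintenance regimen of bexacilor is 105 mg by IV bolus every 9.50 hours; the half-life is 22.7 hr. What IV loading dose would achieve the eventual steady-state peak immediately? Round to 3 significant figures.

k = ln 2 / 22.7 = 0.03054 hr⁻¹
Accumulation ratio R = 1 / (1 − e^(−kτ)) = 1 / (1 − e^(−0.03054×9.50)) = 1 / (1 − 0.7482) = 3.971
Loading dose = maintenance dose × R = 105 × 3.971 ≈ 417 mg

417 mg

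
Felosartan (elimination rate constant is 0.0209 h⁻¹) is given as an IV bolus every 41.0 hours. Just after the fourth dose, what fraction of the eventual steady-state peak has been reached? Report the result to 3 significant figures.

f_n = 1 − e^(−nkτ) = 1 − e^(−4 × 0.02090 × 41.0) = 1 − e^(−3.428) = 1 − 0.03246 ≈ 0.968

0.968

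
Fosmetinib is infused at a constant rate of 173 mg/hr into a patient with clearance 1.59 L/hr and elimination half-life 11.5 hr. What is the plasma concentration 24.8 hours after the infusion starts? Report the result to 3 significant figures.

Css = rate / CL = 173 / 1.59 = 108.8 mg/L
k = ln 2 / 11.5 = 0.06027 hr⁻¹
C(t) = Css (1 − e^(−kt)) = 108.8 × (1 − e^(−1.495)) = 108.8 × 0.7757 ≈ 84.4 mg/L

84.4 mg/L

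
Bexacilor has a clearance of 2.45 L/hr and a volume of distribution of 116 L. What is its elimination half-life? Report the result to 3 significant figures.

k = CL / V = 2.45 / 116 = 0.02112 hr⁻¹
t½ = ln 2 / k = ln 2 / 0.02112 ≈ 32.8 hours

32.8 hours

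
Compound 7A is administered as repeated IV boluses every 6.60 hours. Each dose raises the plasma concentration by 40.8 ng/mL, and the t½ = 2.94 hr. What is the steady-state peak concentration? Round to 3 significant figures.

k = ln 2 / 2.94 = 0.2358 hr⁻¹
Fraction remaining after one interval: e^(−kτ) = e^(−0.2358 × 6.60) = 0.2110
R = 1 / (1 − 0.2110) = 1.267
Css,max = 40.8 × 1.267 ≈ 51.7 ng/mL

51.7 ng/mL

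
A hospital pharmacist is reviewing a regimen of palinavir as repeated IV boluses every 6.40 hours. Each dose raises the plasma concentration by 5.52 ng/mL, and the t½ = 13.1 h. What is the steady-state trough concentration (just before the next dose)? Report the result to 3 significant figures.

13.7 ng/mL

k = ln 2 / 13.1 = 0.05291 h⁻¹
Fraction remaining after one interval: e^(−kτ) = e^(−0.05291 × 6.40) = 0.7127
R = 1 / (1 − 0.7127) = 3.481
Css,max = 5.52 × 3.481 = 19.22 ng/mL
Css,min = Css,max × e^(−kτ) = 19.22 × 0.7127 ≈ 13.7 ng/mL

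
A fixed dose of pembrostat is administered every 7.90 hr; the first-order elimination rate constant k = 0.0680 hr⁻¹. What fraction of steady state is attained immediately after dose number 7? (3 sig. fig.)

f_n = 1 − e^(−nkτ) = 1 − e^(−7 × 0.06800 × 7.90) = 1 − e^(−3.760) = 1 − 0.02327 ≈ 0.977

0.977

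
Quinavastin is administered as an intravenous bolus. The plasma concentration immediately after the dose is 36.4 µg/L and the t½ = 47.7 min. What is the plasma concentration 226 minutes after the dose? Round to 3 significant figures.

k = ln 2 / 47.7 = 0.01453 min⁻¹
226 min is 4.738 half-lives, so C = 36.4 × (1/2)^4.738 = 36.4 × 0.03747 ≈ 1.36 µg/L

1.36 µg/L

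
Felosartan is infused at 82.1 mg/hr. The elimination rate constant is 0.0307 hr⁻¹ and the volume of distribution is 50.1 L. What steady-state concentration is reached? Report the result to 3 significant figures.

53.4 µg/mL

CL = k · V = 0.0307 × 50.1 = 1.538 L/hr
Css = rate / CL = 82.1 / 1.538 ≈ 53.4 µg/mL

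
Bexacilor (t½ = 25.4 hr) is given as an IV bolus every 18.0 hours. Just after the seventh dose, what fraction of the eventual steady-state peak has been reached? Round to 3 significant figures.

k = ln 2 / 25.4 = 0.02729 hr⁻¹
f_n = 1 − e^(−nkτ) = 1 − e^(−7 × 0.02729 × 18.0) = 1 − e^(−3.438) = 1 − 0.03211 ≈ 0.968

0.968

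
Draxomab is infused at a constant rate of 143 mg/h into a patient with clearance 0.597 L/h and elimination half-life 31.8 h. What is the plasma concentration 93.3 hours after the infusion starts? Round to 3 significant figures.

Css = rate / CL = 143 / 0.597 = 239.5 mg/L
k = ln 2 / 31.8 = 0.02180 h⁻¹
C(t) = Css (1 − e^(−kt)) = 239.5 × (1 − e^(−2.034)) = 239.5 × 0.8691 ≈ 208 mg/L

208 mg/L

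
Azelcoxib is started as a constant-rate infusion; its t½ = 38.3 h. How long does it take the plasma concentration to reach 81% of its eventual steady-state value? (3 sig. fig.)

k = ln 2 / 38.3 = 0.01810 h⁻¹
f = 1 − e^(−kt)  ⇒  t = −ln(1 − f) / k
t = −ln(1 − 0.81) / 0.01810 = 1.661 / 0.01810 ≈ 91.8 hours

91.8 hours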